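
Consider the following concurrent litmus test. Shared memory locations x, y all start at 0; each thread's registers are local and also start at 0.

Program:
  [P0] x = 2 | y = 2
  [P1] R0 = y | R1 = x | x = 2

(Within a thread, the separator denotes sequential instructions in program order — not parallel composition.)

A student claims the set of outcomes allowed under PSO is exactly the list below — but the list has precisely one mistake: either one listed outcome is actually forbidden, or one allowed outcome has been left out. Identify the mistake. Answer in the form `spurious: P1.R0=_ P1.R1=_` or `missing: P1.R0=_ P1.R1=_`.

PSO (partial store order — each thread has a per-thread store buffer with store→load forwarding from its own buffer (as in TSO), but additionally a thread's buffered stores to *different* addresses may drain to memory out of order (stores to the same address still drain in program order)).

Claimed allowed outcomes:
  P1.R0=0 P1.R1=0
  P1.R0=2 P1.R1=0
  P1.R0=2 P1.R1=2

outcome vector order: (P1.R0,P1.R1)
PSO: 4 outcomes — {00, 02, 20, 22}
PSO∖claimed = {02}

missing: P1.R0=0 P1.R1=2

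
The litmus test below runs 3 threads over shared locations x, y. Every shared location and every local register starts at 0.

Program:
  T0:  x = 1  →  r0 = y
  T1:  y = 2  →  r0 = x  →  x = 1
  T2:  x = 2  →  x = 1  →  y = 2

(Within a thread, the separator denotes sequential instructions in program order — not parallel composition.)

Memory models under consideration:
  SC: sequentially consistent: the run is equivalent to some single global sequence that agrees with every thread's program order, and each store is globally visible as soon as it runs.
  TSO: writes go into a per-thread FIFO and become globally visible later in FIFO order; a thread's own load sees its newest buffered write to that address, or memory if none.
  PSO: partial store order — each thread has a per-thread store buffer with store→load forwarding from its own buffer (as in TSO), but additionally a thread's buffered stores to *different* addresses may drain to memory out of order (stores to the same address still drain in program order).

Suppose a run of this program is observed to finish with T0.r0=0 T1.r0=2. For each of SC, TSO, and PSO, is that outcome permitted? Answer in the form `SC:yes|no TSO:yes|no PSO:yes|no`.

SC:yes TSO:yes PSO:yes

outcome vector order: (T0.r0,T1.r0)
SC: 5 outcomes — {<0 1>, <0 2>, <2 0>, <2 1>, <2 2>}
TSO: 6 outcomes — {<0 0>, <0 1>, <0 2>, <2 0>, <2 1>, <2 2>}
PSO: 6 outcomes — {<0 0>, <0 1>, <0 2>, <2 0>, <2 1>, <2 2>}
target <0 2> ∈ {SC,TSO,PSO}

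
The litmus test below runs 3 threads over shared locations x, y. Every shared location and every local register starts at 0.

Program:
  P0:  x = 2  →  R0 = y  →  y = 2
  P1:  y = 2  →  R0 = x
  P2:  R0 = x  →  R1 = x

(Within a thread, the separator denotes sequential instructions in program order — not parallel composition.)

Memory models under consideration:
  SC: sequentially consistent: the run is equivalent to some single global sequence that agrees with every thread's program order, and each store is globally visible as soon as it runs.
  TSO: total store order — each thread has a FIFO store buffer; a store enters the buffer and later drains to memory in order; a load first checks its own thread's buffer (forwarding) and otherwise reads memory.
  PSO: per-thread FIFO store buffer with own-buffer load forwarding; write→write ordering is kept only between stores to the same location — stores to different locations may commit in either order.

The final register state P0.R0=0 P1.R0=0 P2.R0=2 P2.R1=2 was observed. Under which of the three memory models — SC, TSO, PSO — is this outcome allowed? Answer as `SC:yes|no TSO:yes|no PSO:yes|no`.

SC:no TSO:yes PSO:yes

outcome vector order: (P0.R0,P1.R0,P2.R0,P2.R1)
[SC] allowed = {(0,2,0,0), (0,2,0,2), (0,2,2,2), (2,0,0,0), (2,0,0,2), (2,0,2,2), (2,2,0,0), (2,2,0,2), (2,2,2,2)}
[TSO] allowed = {(0,0,0,0), (0,0,0,2), (0,0,2,2), (0,2,0,0), (0,2,0,2), (0,2,2,2), (2,0,0,0), (2,0,0,2), (2,0,2,2), (2,2,0,0), (2,2,0,2), (2,2,2,2)}
[PSO] allowed = {(0,0,0,0), (0,0,0,2), (0,0,2,2), (0,2,0,0), (0,2,0,2), (0,2,2,2), (2,0,0,0), (2,0,0,2), (2,0,2,2), (2,2,0,0), (2,2,0,2), (2,2,2,2)}
target (0,0,2,2) ∈ {TSO,PSO}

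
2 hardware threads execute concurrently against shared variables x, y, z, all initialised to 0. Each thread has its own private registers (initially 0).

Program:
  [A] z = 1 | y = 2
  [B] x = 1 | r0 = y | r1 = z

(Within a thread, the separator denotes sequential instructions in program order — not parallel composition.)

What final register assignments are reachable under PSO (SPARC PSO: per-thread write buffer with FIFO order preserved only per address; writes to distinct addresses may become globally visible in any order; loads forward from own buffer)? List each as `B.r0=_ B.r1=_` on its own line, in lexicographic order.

B.r0=0 B.r1=0
B.r0=0 B.r1=1
B.r0=2 B.r1=0
B.r0=2 B.r1=1

outcome vector order: (B.r0,B.r1)
|PSO outcomes| = 4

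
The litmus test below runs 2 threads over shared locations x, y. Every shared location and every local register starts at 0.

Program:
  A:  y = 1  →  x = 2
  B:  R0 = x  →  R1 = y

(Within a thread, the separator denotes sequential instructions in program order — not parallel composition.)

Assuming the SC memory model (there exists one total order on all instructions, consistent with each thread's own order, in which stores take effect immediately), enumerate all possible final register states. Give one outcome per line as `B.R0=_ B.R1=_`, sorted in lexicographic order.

outcome vector order: (B.R0,B.R1)
|SC outcomes| = 3

B.R0=0 B.R1=0
B.R0=0 B.R1=1
B.R0=2 B.R1=1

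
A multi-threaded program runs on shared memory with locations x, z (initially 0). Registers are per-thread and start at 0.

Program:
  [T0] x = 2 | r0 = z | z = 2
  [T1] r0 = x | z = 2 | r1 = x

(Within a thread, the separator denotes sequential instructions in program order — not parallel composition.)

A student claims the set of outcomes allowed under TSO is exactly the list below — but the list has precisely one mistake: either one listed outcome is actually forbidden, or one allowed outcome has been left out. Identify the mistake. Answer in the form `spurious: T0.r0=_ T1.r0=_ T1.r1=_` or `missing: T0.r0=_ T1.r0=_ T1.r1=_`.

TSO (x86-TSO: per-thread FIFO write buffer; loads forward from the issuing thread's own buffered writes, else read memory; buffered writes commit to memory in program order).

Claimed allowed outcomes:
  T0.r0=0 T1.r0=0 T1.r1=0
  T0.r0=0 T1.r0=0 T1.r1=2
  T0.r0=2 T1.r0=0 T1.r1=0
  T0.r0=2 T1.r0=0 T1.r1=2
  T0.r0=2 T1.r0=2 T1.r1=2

outcome vector order: (T0.r0,T1.r0,T1.r1)
[TSO] allowed = {<0 0 0>, <0 0 2>, <0 2 2>, <2 0 0>, <2 0 2>, <2 2 2>}
TSO∖claimed = {<0 2 2>}

missing: T0.r0=0 T1.r0=2 T1.r1=2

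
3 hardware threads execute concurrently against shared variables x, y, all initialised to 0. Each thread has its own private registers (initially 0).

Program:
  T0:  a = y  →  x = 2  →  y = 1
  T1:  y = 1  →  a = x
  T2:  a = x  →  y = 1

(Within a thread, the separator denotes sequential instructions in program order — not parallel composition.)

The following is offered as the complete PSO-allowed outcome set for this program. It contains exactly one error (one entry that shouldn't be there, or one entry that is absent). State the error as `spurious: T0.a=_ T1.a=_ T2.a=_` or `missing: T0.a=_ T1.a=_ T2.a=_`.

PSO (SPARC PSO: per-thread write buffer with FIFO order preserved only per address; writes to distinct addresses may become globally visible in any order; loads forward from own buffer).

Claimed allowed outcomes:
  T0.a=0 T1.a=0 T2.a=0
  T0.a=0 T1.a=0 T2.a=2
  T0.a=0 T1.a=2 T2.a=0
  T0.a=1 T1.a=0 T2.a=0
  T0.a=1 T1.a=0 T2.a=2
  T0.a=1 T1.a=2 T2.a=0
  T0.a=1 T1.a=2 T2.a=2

missing: T0.a=0 T1.a=2 T2.a=2

outcome vector order: (T0.a,T1.a,T2.a)
PSO (8): <0 0 0>, <0 0 2>, <0 2 0>, <0 2 2>, <1 0 0>, <1 0 2>, <1 2 0>, <1 2 2>
PSO∖claimed = {<0 2 2>}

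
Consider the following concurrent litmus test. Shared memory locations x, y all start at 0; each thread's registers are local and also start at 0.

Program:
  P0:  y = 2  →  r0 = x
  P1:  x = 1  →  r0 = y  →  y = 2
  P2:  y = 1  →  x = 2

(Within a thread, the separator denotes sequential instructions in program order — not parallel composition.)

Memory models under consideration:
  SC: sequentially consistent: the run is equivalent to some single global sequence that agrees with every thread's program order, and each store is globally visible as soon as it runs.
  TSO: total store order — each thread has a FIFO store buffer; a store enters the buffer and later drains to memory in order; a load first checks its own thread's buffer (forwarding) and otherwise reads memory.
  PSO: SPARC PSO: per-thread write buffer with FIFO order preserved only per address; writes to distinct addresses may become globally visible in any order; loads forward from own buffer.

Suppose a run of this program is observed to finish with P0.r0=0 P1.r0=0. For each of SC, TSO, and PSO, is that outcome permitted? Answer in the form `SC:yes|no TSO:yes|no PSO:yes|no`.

outcome vector order: (P0.r0,P1.r0)
SC (8): 0/1; 0/2; 1/0; 1/1; 1/2; 2/0; 2/1; 2/2
TSO (9): 0/0; 0/1; 0/2; 1/0; 1/1; 1/2; 2/0; 2/1; 2/2
PSO (9): 0/0; 0/1; 0/2; 1/0; 1/1; 1/2; 2/0; 2/1; 2/2
target 0/0 ∈ {TSO,PSO}

SC:no TSO:yes PSO:yes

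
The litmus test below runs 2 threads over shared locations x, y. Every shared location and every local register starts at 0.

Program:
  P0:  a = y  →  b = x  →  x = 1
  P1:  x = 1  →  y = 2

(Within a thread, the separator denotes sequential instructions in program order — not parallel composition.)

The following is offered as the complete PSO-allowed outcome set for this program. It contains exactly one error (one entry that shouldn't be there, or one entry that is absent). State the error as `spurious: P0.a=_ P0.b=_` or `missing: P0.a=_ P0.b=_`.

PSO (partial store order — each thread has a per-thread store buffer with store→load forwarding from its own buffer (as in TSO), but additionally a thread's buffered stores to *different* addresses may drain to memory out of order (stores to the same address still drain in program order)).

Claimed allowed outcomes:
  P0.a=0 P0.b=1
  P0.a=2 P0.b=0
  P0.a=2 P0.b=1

outcome vector order: (P0.a,P0.b)
[PSO] allowed = {0/0 0/1 2/0 2/1}
PSO∖claimed = {0/0}

missing: P0.a=0 P0.b=0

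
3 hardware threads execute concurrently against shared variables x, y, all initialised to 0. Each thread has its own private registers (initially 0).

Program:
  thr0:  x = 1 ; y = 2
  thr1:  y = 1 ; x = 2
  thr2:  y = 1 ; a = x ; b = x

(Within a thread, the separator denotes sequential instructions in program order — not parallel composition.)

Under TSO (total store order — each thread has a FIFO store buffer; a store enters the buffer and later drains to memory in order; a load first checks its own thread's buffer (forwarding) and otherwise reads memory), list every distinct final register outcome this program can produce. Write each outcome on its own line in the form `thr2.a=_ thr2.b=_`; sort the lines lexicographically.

thr2.a=0 thr2.b=0
thr2.a=0 thr2.b=1
thr2.a=0 thr2.b=2
thr2.a=1 thr2.b=1
thr2.a=1 thr2.b=2
thr2.a=2 thr2.b=1
thr2.a=2 thr2.b=2

outcome vector order: (thr2.a,thr2.b)
|TSO outcomes| = 7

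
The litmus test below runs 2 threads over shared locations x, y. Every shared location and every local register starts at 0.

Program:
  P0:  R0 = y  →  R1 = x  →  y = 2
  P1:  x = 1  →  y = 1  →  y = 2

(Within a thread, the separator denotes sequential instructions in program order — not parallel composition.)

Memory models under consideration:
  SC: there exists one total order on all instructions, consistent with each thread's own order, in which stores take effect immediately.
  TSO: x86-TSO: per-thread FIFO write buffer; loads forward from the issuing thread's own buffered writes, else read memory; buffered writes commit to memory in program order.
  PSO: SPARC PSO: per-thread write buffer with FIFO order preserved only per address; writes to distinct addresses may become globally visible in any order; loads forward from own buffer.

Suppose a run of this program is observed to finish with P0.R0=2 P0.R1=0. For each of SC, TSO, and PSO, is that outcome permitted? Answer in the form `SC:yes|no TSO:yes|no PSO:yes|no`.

SC:no TSO:no PSO:yes

outcome vector order: (P0.R0,P0.R1)
[SC] allowed = {(0,0), (0,1), (1,1), (2,1)}
[TSO] allowed = {(0,0), (0,1), (1,1), (2,1)}
[PSO] allowed = {(0,0), (0,1), (1,0), (1,1), (2,0), (2,1)}
target (2,0) ∈ {PSO}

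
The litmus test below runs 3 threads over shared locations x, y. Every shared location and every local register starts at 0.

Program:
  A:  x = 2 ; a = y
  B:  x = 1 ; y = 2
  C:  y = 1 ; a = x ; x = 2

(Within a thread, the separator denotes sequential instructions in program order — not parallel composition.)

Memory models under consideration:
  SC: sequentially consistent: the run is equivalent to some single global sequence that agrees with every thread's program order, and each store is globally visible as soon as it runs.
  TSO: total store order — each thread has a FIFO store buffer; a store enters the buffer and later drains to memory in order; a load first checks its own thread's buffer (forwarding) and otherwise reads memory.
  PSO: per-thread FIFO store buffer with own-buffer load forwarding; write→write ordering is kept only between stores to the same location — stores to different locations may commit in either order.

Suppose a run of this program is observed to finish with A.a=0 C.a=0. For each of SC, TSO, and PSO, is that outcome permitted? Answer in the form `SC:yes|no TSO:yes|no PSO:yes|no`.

outcome vector order: (A.a,C.a)
under SC → (0,1); (0,2); (1,0); (1,1); (1,2); (2,0); (2,1); (2,2)
under TSO → (0,0); (0,1); (0,2); (1,0); (1,1); (1,2); (2,0); (2,1); (2,2)
under PSO → (0,0); (0,1); (0,2); (1,0); (1,1); (1,2); (2,0); (2,1); (2,2)
target (0,0) ∈ {TSO,PSO}

SC:no TSO:yes PSO:yes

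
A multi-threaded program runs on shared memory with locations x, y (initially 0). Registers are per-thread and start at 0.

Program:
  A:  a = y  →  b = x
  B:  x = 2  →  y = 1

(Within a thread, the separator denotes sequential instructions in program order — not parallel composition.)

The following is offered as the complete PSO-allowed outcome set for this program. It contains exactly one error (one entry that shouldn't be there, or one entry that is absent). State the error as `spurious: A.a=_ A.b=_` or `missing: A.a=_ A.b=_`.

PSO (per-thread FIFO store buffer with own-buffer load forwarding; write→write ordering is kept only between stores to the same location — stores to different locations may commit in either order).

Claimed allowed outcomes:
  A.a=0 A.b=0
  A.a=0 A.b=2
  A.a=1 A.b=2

missing: A.a=1 A.b=0

outcome vector order: (A.a,A.b)
under PSO → <0 0>; <0 2>; <1 0>; <1 2>
PSO∖claimed = {<1 0>}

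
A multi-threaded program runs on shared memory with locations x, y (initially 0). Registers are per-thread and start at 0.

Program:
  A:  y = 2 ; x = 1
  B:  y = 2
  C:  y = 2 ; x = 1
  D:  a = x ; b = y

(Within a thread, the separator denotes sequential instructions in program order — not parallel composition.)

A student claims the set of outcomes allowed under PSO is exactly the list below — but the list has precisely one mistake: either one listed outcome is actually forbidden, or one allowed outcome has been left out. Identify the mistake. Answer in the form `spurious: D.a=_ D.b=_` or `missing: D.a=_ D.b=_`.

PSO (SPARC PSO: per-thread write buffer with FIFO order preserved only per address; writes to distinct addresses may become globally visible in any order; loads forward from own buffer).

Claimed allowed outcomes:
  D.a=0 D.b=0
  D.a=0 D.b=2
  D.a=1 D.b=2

missing: D.a=1 D.b=0

outcome vector order: (D.a,D.b)
PSO (4): 00 02 10 12
PSO∖claimed = {10}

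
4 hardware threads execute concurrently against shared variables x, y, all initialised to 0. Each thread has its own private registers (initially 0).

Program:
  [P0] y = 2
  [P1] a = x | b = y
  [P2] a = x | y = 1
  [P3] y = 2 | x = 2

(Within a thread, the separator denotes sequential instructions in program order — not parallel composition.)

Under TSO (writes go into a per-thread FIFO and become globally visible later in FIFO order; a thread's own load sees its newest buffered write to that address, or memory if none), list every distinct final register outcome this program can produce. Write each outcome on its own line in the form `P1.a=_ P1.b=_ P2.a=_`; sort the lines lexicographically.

outcome vector order: (P1.a,P1.b,P2.a)
|TSO outcomes| = 10

P1.a=0 P1.b=0 P2.a=0
P1.a=0 P1.b=0 P2.a=2
P1.a=0 P1.b=1 P2.a=0
P1.a=0 P1.b=1 P2.a=2
P1.a=0 P1.b=2 P2.a=0
P1.a=0 P1.b=2 P2.a=2
P1.a=2 P1.b=1 P2.a=0
P1.a=2 P1.b=1 P2.a=2
P1.a=2 P1.b=2 P2.a=0
P1.a=2 P1.b=2 P2.a=2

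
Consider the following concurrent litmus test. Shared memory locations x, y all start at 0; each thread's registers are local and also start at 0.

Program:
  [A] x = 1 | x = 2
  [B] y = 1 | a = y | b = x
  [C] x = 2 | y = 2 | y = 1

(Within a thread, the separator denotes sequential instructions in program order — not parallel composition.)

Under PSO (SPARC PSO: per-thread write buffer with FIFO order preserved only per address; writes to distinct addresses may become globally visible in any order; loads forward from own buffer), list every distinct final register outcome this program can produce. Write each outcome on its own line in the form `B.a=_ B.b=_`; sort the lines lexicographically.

B.a=1 B.b=0
B.a=1 B.b=1
B.a=1 B.b=2
B.a=2 B.b=0
B.a=2 B.b=1
B.a=2 B.b=2

outcome vector order: (B.a,B.b)
|PSO outcomes| = 6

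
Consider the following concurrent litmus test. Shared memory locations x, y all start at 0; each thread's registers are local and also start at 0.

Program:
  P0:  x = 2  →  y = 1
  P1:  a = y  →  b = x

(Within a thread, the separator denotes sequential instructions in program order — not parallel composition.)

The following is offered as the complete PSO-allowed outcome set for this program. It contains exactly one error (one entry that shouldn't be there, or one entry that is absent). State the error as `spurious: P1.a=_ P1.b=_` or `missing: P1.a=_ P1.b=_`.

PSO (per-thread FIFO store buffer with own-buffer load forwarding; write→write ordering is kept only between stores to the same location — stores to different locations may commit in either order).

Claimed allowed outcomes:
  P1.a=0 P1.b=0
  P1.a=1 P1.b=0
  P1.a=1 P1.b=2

outcome vector order: (P1.a,P1.b)
PSO (4): 0/0; 0/2; 1/0; 1/2
PSO∖claimed = {0/2}

missing: P1.a=0 P1.b=2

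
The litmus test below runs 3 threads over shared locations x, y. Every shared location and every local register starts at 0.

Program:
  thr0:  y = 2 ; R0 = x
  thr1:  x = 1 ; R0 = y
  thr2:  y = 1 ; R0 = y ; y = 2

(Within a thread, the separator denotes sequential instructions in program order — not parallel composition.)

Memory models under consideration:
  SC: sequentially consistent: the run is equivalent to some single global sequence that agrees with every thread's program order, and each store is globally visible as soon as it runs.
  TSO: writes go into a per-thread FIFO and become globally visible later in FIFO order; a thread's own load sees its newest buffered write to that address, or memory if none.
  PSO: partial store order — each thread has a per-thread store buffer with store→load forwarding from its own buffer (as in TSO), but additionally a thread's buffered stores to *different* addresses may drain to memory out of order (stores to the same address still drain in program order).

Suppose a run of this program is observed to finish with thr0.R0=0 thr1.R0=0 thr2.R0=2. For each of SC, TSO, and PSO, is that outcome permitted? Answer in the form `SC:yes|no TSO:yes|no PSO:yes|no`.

outcome vector order: (thr0.R0,thr1.R0,thr2.R0)
[SC] allowed = {0/1/1; 0/2/1; 0/2/2; 1/0/1; 1/0/2; 1/1/1; 1/1/2; 1/2/1; 1/2/2}
[TSO] allowed = {0/0/1; 0/0/2; 0/1/1; 0/1/2; 0/2/1; 0/2/2; 1/0/1; 1/0/2; 1/1/1; 1/1/2; 1/2/1; 1/2/2}
[PSO] allowed = {0/0/1; 0/0/2; 0/1/1; 0/1/2; 0/2/1; 0/2/2; 1/0/1; 1/0/2; 1/1/1; 1/1/2; 1/2/1; 1/2/2}
target 0/0/2 ∈ {TSO,PSO}

SC:no TSO:yes PSO:yes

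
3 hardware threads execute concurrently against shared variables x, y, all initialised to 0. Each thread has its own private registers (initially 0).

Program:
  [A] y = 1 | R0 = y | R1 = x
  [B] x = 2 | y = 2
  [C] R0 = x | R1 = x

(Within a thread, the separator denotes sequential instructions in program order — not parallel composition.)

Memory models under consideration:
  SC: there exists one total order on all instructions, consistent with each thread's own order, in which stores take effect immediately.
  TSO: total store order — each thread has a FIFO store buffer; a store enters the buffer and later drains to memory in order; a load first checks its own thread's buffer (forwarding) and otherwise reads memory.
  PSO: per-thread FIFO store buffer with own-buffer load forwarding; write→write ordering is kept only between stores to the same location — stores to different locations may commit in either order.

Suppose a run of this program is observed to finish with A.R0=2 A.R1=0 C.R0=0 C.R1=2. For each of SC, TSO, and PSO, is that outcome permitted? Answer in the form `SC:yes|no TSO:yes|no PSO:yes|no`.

SC:no TSO:no PSO:yes

outcome vector order: (A.R0,A.R1,C.R0,C.R1)
SC (9): (1,0,0,0), (1,0,0,2), (1,0,2,2), (1,2,0,0), (1,2,0,2), (1,2,2,2), (2,2,0,0), (2,2,0,2), (2,2,2,2)
TSO (9): (1,0,0,0), (1,0,0,2), (1,0,2,2), (1,2,0,0), (1,2,0,2), (1,2,2,2), (2,2,0,0), (2,2,0,2), (2,2,2,2)
PSO (12): (1,0,0,0), (1,0,0,2), (1,0,2,2), (1,2,0,0), (1,2,0,2), (1,2,2,2), (2,0,0,0), (2,0,0,2), (2,0,2,2), (2,2,0,0), (2,2,0,2), (2,2,2,2)
target (2,0,0,2) ∈ {PSO}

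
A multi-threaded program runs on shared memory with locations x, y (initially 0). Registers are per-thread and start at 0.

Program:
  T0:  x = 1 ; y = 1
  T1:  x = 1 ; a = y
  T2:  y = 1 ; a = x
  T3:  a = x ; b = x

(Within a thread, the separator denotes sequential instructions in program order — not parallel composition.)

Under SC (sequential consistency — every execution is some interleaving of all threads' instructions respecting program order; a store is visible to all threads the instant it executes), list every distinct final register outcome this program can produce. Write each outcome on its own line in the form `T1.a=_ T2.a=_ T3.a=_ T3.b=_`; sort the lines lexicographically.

outcome vector order: (T1.a,T2.a,T3.a,T3.b)
|SC outcomes| = 9

T1.a=0 T2.a=1 T3.a=0 T3.b=0
T1.a=0 T2.a=1 T3.a=0 T3.b=1
T1.a=0 T2.a=1 T3.a=1 T3.b=1
T1.a=1 T2.a=0 T3.a=0 T3.b=0
T1.a=1 T2.a=0 T3.a=0 T3.b=1
T1.a=1 T2.a=0 T3.a=1 T3.b=1
T1.a=1 T2.a=1 T3.a=0 T3.b=0
T1.a=1 T2.a=1 T3.a=0 T3.b=1
T1.a=1 T2.a=1 T3.a=1 T3.b=1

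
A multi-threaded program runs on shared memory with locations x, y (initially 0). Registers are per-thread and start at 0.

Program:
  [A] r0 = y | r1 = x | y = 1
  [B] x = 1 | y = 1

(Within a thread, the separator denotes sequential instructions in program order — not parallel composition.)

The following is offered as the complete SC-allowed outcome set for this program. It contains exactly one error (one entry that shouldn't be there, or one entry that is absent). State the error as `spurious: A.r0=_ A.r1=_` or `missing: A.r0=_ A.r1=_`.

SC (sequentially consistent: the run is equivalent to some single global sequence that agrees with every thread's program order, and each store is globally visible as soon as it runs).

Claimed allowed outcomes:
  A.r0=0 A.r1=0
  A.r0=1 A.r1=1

outcome vector order: (A.r0,A.r1)
SC (3): 0/0 0/1 1/1
SC∖claimed = {0/1}

missing: A.r0=0 A.r1=1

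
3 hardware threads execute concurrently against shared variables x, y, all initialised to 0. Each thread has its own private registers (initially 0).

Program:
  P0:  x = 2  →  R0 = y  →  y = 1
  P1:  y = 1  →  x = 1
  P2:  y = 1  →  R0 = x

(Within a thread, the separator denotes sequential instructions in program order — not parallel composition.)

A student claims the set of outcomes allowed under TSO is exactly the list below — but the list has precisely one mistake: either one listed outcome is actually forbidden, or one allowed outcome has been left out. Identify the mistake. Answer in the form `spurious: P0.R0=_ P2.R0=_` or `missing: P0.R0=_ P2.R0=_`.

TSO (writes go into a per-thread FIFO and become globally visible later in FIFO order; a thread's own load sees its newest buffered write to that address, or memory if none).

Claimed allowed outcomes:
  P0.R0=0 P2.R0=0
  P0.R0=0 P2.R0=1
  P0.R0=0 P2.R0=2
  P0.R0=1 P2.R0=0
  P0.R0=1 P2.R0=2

outcome vector order: (P0.R0,P2.R0)
TSO (6): 0/0, 0/1, 0/2, 1/0, 1/1, 1/2
TSO∖claimed = {1/1}

missing: P0.R0=1 P2.R0=1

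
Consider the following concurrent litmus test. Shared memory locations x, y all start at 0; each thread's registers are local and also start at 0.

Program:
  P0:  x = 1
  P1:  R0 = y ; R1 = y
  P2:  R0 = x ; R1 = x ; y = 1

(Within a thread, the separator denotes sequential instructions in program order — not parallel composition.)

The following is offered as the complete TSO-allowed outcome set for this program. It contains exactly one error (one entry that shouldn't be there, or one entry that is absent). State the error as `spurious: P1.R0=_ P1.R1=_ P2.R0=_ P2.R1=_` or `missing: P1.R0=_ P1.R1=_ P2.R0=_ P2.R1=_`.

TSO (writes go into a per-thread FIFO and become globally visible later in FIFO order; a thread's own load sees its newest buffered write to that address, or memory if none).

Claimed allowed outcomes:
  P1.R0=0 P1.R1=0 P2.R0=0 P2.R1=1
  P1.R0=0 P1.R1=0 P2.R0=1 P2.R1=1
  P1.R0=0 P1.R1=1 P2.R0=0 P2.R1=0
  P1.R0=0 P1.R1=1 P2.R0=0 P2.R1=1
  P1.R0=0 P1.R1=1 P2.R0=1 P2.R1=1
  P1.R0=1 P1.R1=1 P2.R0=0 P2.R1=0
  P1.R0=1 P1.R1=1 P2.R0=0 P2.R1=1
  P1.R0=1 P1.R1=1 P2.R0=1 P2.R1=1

missing: P1.R0=0 P1.R1=0 P2.R0=0 P2.R1=0

outcome vector order: (P1.R0,P1.R1,P2.R0,P2.R1)
TSO (9): (0,0,0,0); (0,0,0,1); (0,0,1,1); (0,1,0,0); (0,1,0,1); (0,1,1,1); (1,1,0,0); (1,1,0,1); (1,1,1,1)
TSO∖claimed = {(0,0,0,0)}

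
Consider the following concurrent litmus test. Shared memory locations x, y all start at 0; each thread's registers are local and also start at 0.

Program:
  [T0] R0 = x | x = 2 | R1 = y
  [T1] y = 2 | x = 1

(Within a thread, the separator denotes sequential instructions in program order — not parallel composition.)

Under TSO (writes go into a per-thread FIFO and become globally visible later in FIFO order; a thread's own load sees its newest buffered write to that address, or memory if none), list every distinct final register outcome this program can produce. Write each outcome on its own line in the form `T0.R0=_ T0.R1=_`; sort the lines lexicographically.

T0.R0=0 T0.R1=0
T0.R0=0 T0.R1=2
T0.R0=1 T0.R1=2

outcome vector order: (T0.R0,T0.R1)
|TSO outcomes| = 3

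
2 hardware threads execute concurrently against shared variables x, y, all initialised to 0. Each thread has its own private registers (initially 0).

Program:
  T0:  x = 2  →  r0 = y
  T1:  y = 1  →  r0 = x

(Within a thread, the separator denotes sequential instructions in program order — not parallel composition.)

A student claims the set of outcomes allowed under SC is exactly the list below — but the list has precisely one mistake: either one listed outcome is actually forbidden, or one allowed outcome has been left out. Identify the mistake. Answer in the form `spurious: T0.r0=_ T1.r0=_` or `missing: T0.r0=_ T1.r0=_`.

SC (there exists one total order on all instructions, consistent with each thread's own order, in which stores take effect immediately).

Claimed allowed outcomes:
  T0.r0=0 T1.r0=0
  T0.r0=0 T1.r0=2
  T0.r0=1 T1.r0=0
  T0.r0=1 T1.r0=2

spurious: T0.r0=0 T1.r0=0

outcome vector order: (T0.r0,T1.r0)
[SC] allowed = {0/2, 1/0, 1/2}
claimed∖SC = {0/0}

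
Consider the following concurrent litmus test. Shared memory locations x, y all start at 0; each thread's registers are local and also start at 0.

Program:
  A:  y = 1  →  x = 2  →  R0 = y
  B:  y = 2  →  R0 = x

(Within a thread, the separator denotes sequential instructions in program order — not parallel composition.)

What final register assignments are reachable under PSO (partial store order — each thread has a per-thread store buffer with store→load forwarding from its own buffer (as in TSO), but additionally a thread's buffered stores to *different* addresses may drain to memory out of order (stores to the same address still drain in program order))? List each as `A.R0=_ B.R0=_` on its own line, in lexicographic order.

A.R0=1 B.R0=0
A.R0=1 B.R0=2
A.R0=2 B.R0=0
A.R0=2 B.R0=2

outcome vector order: (A.R0,B.R0)
|PSO outcomes| = 4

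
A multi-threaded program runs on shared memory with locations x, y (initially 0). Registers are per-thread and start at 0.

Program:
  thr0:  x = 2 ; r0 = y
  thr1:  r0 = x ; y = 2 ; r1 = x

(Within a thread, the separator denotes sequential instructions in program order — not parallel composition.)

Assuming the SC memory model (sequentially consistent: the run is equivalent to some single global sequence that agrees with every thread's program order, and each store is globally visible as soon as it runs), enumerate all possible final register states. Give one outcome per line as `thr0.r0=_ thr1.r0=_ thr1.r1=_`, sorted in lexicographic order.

thr0.r0=0 thr1.r0=0 thr1.r1=2
thr0.r0=0 thr1.r0=2 thr1.r1=2
thr0.r0=2 thr1.r0=0 thr1.r1=0
thr0.r0=2 thr1.r0=0 thr1.r1=2
thr0.r0=2 thr1.r0=2 thr1.r1=2

outcome vector order: (thr0.r0,thr1.r0,thr1.r1)
|SC outcomes| = 5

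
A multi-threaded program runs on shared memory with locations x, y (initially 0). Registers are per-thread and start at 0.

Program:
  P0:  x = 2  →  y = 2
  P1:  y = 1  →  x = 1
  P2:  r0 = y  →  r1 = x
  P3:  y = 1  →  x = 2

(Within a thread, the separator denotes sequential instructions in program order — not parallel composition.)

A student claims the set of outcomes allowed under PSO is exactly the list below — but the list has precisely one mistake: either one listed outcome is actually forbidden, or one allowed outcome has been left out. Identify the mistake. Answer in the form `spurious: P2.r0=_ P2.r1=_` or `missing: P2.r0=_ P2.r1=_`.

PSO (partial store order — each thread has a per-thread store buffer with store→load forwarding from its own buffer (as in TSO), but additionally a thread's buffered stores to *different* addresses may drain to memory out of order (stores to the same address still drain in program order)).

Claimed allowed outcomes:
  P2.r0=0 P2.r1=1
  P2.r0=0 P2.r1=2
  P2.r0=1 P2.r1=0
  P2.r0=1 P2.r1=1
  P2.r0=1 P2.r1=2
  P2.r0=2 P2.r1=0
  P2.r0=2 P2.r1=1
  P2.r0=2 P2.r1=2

missing: P2.r0=0 P2.r1=0

outcome vector order: (P2.r0,P2.r1)
PSO (9): (0,0); (0,1); (0,2); (1,0); (1,1); (1,2); (2,0); (2,1); (2,2)
PSO∖claimed = {(0,0)}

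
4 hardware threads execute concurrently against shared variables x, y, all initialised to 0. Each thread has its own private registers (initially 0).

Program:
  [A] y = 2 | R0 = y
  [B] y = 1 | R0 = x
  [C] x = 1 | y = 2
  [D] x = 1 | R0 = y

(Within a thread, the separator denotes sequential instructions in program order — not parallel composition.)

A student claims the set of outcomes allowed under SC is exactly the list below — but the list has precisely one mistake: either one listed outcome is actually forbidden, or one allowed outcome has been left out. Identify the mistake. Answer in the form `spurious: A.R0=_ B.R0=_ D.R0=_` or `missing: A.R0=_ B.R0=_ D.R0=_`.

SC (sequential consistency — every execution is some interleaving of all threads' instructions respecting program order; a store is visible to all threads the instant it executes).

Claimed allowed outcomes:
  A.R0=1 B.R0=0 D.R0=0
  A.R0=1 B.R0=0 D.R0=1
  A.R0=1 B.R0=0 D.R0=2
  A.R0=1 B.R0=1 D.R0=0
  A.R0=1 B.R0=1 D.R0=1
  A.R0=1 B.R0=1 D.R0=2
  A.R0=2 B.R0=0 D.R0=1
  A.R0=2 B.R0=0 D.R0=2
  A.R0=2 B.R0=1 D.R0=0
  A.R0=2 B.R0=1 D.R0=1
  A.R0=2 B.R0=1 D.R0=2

outcome vector order: (A.R0,B.R0,D.R0)
SC (10): (1,0,1), (1,0,2), (1,1,0), (1,1,1), (1,1,2), (2,0,1), (2,0,2), (2,1,0), (2,1,1), (2,1,2)
claimed∖SC = {(1,0,0)}

spurious: A.R0=1 B.R0=0 D.R0=0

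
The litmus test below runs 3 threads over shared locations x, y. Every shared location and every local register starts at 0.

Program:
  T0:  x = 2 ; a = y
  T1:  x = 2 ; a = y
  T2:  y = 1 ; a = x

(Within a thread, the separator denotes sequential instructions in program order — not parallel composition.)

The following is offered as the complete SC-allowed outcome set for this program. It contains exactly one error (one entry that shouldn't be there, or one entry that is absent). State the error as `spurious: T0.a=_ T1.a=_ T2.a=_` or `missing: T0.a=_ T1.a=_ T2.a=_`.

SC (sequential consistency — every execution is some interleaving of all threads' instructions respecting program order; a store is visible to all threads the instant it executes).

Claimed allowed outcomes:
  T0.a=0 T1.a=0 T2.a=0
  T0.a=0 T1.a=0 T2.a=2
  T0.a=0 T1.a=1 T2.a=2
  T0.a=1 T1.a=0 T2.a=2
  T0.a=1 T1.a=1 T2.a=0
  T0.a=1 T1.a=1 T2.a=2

spurious: T0.a=0 T1.a=0 T2.a=0

outcome vector order: (T0.a,T1.a,T2.a)
SC (5): <0 0 2>, <0 1 2>, <1 0 2>, <1 1 0>, <1 1 2>
claimed∖SC = {<0 0 0>}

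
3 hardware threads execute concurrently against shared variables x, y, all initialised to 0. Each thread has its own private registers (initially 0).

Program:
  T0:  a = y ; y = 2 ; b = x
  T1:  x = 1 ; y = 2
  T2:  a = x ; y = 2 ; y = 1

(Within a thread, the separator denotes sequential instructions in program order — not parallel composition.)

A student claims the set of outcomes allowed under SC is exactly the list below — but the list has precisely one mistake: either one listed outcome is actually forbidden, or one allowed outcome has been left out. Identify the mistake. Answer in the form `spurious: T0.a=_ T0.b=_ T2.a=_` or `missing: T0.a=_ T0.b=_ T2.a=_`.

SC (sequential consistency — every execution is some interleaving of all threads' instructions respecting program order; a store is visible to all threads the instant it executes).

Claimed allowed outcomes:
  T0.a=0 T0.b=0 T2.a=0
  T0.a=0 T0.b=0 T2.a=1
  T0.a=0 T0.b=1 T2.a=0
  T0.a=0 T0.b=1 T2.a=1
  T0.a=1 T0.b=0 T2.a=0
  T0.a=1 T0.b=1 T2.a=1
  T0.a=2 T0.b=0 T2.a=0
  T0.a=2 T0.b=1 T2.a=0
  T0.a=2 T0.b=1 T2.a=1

missing: T0.a=1 T0.b=1 T2.a=0

outcome vector order: (T0.a,T0.b,T2.a)
SC: 10 outcomes — {(0,0,0) (0,0,1) (0,1,0) (0,1,1) (1,0,0) (1,1,0) (1,1,1) (2,0,0) (2,1,0) (2,1,1)}
SC∖claimed = {(1,1,0)}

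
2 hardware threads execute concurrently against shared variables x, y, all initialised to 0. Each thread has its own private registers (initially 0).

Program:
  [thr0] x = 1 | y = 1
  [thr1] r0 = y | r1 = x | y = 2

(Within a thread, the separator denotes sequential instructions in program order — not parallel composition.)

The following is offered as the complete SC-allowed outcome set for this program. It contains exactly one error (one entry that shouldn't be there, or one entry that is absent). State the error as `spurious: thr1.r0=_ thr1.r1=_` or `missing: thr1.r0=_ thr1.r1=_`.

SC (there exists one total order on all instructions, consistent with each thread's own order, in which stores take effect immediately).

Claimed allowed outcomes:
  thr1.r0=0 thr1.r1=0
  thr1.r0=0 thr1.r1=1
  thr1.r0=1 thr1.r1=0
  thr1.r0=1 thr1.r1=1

outcome vector order: (thr1.r0,thr1.r1)
[SC] allowed = {<0 0> <0 1> <1 1>}
claimed∖SC = {<1 0>}

spurious: thr1.r0=1 thr1.r1=0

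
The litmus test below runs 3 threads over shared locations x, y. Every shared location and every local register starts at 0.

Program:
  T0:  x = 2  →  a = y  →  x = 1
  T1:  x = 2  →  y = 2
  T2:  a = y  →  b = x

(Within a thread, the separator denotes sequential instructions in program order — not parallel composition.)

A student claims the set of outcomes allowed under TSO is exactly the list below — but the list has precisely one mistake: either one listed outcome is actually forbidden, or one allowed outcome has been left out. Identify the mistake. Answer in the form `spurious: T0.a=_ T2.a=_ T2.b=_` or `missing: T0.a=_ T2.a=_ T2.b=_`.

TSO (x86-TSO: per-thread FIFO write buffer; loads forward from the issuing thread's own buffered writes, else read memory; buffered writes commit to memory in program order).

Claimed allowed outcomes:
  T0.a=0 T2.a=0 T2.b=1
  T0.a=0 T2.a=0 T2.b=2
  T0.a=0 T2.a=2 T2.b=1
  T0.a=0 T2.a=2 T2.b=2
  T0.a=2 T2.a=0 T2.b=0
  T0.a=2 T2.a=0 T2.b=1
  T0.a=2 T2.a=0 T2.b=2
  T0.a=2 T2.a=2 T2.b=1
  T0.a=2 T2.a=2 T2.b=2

missing: T0.a=0 T2.a=0 T2.b=0

outcome vector order: (T0.a,T2.a,T2.b)
TSO: 10 outcomes — {000, 001, 002, 021, 022, 200, 201, 202, 221, 222}
TSO∖claimed = {000}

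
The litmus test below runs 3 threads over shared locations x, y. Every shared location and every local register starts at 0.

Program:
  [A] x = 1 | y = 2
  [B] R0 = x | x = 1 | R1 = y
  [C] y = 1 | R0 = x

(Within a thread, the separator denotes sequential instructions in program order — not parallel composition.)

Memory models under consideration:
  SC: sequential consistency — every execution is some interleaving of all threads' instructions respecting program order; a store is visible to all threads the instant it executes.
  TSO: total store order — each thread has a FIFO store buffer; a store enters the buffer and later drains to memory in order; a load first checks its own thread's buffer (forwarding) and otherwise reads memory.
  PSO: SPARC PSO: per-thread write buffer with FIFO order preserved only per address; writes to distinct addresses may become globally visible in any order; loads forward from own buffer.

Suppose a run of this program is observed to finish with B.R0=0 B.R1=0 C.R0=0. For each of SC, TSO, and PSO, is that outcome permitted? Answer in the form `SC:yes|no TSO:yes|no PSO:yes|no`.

outcome vector order: (B.R0,B.R1,C.R0)
under SC → (0,0,1) (0,1,0) (0,1,1) (0,2,0) (0,2,1) (1,0,1) (1,1,0) (1,1,1) (1,2,0) (1,2,1)
under TSO → (0,0,0) (0,0,1) (0,1,0) (0,1,1) (0,2,0) (0,2,1) (1,0,0) (1,0,1) (1,1,0) (1,1,1) (1,2,0) (1,2,1)
under PSO → (0,0,0) (0,0,1) (0,1,0) (0,1,1) (0,2,0) (0,2,1) (1,0,0) (1,0,1) (1,1,0) (1,1,1) (1,2,0) (1,2,1)
target (0,0,0) ∈ {TSO,PSO}

SC:no TSO:yes PSO:yes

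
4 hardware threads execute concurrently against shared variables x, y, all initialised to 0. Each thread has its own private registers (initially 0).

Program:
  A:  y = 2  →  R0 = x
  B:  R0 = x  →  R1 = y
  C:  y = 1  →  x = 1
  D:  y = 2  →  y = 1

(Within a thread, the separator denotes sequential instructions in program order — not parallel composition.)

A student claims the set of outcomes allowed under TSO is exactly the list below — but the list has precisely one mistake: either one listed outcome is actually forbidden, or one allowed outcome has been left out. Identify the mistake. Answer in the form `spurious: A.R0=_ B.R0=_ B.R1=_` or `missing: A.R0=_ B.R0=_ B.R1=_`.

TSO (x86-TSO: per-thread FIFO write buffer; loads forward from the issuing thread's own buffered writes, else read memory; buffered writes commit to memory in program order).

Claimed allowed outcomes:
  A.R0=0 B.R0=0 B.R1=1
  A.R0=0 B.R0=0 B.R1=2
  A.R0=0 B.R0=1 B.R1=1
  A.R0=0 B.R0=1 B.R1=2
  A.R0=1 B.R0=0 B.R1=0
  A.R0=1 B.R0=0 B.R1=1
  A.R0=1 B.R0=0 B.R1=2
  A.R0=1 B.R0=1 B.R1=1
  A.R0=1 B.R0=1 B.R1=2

outcome vector order: (A.R0,B.R0,B.R1)
under TSO → 000 001 002 011 012 100 101 102 111 112
TSO∖claimed = {000}

missing: A.R0=0 B.R0=0 B.R1=0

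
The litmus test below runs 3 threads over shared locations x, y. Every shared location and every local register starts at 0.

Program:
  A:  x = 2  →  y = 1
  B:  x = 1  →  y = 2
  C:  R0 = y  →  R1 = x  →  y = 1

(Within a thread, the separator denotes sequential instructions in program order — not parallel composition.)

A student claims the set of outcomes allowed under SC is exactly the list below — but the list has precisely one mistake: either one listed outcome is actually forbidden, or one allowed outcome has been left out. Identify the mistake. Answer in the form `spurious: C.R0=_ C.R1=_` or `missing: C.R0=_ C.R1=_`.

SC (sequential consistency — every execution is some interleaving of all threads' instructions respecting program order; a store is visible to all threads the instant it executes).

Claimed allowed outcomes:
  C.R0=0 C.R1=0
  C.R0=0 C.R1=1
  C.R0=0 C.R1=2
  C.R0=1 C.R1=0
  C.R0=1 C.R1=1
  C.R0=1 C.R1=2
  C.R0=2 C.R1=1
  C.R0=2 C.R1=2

spurious: C.R0=1 C.R1=0

outcome vector order: (C.R0,C.R1)
[SC] allowed = {0/0 0/1 0/2 1/1 1/2 2/1 2/2}
claimed∖SC = {1/0}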